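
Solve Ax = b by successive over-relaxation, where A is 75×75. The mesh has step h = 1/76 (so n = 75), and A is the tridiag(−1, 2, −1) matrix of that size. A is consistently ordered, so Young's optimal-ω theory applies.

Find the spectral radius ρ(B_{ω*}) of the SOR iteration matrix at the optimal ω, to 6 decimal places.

ρ_SOR = 0.920630

B_J for the 75×75 system has eigenvalues cos(kπ/76); ρ_J = cos(π/76) = 0.999146.
root = sin(π/76) = 0.0413250  (since 1−cos² = sin²).
ω* = 2/(1 + 0.0413250) = 2/1.0413250 = 1.920630.
ρ(B_{ω*}) = ω*−1 = 0.920630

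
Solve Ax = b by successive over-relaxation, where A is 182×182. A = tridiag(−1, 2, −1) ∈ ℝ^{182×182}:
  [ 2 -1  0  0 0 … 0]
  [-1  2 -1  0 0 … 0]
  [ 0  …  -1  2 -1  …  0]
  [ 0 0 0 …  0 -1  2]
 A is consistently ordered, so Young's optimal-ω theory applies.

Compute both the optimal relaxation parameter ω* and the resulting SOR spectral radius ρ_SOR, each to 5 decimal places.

ω* = 1.96625, ρ_SOR = 0.96625

½·tridiag(1,0,1) at n=182: λ_k = cos(kπ/183); max |λ| at k=1 ⇒ ρ_J = cos(π/183) ≈ 0.99985.
√(1 − cos²(π/183)) = sin(π/183) ≈ 0.017166.
ω* = 2/(1 + 0.017166) = 2/1.017166 = 1.96625.
ρ_SOR = ω* − 1 = 1.96625 − 1 = 0.96625.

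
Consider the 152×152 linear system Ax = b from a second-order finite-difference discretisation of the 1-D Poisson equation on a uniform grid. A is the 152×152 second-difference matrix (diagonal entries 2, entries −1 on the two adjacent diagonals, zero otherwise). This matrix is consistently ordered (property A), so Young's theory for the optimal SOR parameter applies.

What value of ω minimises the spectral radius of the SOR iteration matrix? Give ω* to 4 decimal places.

ρ_J = max_k |cos(kπ/153)| = cos(π/153) = 0.9998
√(1−ρ_J²) = |sin(π/153)| = 0.02053
[ω*] 2 ÷ (1 + 0.02053) = 2 ÷ 1.02053 = 1.9598.
and ρ(B_{ω*}) = 1.9598 − 1 = 0.9598.

ω* = 1.9598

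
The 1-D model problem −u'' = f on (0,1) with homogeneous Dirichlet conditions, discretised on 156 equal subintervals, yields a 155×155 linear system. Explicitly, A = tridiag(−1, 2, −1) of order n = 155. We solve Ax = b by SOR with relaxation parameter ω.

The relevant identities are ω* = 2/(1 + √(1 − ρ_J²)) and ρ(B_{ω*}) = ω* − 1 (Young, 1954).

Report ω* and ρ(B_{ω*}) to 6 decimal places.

n=155: λ(B_J) = 1 − λ(A)/2 = cos(kπ/156); k=1 gives ρ_J = 0.999797.
1 − cos²(π/156) = sin²(π/156) ⇒ √(1−ρ_J²) = sin(π/156) = 0.0201371.
ω* = 2/(1 + 0.0201371) = 2/1.0201371 = 1.960521.
ρ_SOR = ω* − 1 ≈ 0.960521.

ω* = 1.960521, ρ_SOR = 0.960521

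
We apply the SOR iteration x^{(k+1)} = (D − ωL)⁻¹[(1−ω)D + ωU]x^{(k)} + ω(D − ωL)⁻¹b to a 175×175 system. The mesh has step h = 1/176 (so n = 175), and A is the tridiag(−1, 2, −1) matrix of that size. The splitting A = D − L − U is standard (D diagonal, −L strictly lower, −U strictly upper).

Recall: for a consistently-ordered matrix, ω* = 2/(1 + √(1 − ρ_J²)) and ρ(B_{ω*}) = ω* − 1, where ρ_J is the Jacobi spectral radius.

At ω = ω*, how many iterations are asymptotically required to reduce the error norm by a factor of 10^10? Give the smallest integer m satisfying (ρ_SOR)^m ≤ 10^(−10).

B_J for the 175×175 system has eigenvalues cos(kπ/176); ρ_J = cos(π/176) = 0.9998407.
root = sin(π/176) = 0.0178490  (since 1−cos² = sin²).
[ω*] 2 ÷ (1 + 0.0178490) = 2 ÷ 1.0178490 = 1.9649280.
ρ_SOR = ω* − 1 = 1.9649280 − 1 = 0.9649280.
For 10 digits: m = 10·ln10 / (−ln 0.9649280) = 23.0259/0.0357018 = 644.951; round up → m = 645.

m = 645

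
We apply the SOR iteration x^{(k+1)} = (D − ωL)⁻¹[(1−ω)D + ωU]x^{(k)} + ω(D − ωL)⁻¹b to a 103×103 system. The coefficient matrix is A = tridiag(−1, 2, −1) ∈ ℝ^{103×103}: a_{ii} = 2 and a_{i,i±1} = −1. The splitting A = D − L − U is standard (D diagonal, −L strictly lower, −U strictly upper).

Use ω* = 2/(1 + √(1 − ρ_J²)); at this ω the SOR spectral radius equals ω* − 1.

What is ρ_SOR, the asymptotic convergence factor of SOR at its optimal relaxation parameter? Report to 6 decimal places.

n=103: λ(B_J) = 1 − λ(A)/2 = cos(kπ/104); k=1 gives ρ_J = 0.999544.
√(1−ρ_J²) simplifies to sin(π/104) = 0.0302030.
Then 2/(1+√(1−ρ_J²)) = 2/(1+0.0302030); ω* = 2/1.0302030 = 1.941365.
[ρ_SOR] ω* − 1 = 0.941365.

ρ_SOR = 0.941365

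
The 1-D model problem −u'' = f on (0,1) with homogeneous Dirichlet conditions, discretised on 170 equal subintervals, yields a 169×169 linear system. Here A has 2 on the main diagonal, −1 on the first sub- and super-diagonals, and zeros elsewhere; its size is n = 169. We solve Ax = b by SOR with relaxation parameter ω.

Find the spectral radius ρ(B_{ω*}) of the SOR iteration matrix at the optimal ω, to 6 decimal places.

ρ_SOR = 0.963713

n=169: λ(B_J) = 1 − λ(A)/2 = cos(kπ/170); k=1 gives ρ_J = 0.999829.
√(1−ρ_J²) = |sin(π/170)| = 0.0184789
[ω*] 2 ÷ (1 + 0.0184789) = 2 ÷ 1.0184789 = 1.963713.
ρ_SOR = ω* − 1 = 1.963713 − 1 = 0.963713.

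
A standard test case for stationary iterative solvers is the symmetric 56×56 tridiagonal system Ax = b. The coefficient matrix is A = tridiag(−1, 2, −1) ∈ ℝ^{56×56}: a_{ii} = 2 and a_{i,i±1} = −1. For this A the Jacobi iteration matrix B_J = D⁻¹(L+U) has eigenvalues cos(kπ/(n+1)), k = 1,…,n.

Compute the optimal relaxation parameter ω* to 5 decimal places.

[ρ_J] n=56: ρ(B_J) = cos(π/(n+1)) = cos(π/57) = 0.99848.
√(1−ρ_J²) simplifies to sin(π/57) = 0.055088.
Young: ω* = 2/(1+√(1−ρ_J²)) = 2/(1+0.055088) = 2/1.055088 = 1.89558.
ρ_SOR = ω* − 1 ≈ 0.89558.

ω* = 1.89558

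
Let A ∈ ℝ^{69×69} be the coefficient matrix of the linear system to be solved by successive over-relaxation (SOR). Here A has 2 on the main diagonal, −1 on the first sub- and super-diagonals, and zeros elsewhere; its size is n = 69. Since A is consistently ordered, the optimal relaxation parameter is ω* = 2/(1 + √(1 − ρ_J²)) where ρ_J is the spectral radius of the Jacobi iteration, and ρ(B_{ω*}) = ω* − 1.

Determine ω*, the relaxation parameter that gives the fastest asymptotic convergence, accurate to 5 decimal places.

ω* = 1.91412

spectrum of D⁻¹(L+U) = {cos(kπ/70) : 1≤k≤69}; ρ_J = cos(π/70) = 0.99899.
root = sin(π/70) = 0.044865  (since 1−cos² = sin²).
ω* = 2/(1 + 0.044865) = 2/1.044865 = 1.91412.
ρ(B_{ω*}) = ω*−1 = 0.91412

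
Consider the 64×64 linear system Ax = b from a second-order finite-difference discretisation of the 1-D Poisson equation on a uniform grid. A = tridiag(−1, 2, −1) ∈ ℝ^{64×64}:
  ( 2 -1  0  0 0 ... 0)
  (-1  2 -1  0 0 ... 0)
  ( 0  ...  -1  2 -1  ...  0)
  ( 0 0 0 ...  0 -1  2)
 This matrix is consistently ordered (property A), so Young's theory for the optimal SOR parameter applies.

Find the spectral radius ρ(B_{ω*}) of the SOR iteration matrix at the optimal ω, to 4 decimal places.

ρ_SOR = 0.9078

n=64: λ(B_J) = 1 − λ(A)/2 = cos(kπ/65); k=1 gives ρ_J = 0.9988.
√(1−ρ_J²) = |sin(π/65)| = 0.04831
ω* = 2/(1+0.04831) = 1.9078
At ω = 1.9078 every |λ(B_ω)| = ω−1, so ρ_SOR = 0.9078.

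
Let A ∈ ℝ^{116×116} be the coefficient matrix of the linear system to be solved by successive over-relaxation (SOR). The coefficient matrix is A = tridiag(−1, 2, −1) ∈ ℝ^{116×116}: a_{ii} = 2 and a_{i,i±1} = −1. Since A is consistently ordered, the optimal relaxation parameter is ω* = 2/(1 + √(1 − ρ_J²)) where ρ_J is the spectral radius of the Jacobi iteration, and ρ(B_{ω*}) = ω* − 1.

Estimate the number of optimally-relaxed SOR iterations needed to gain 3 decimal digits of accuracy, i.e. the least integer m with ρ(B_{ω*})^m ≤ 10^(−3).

spectrum of D⁻¹(L+U) = {cos(kπ/117) : 1≤k≤116}; ρ_J = cos(π/117) = 0.9996395.
√(1−ρ_J²) = |sin(π/117)| = 0.0268480
So ω* = 2/1.0268480 = 1.9477079 (Young).
Hence ρ(B_{ω*}) = 1.9477079 − 1 = 0.9477079.
3·ln10 = 6.90776; −ln(0.9477079) = 0.0537089; m = ⌈6.90776/0.0537089⌉ = ⌈128.615⌉ = 129.

m = 129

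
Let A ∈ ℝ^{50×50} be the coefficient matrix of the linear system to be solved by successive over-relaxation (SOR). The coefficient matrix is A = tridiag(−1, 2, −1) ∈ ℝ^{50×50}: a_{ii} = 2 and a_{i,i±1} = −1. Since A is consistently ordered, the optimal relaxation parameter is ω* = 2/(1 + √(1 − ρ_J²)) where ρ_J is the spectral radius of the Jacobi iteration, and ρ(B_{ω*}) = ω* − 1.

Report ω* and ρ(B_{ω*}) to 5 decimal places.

½·tridiag(1,0,1) at n=50: λ_k = cos(kπ/51); max |λ| at k=1 ⇒ ρ_J = cos(π/51) ≈ 0.99810.
√(1−ρ_J²) simplifies to sin(π/51) = 0.061561.
ω* = 2/(1 + 0.061561) = 2/1.061561 = 1.88402.
and ρ(B_{ω*}) = 1.88402 − 1 = 0.88402.

ω* = 1.88402, ρ_SOR = 0.88402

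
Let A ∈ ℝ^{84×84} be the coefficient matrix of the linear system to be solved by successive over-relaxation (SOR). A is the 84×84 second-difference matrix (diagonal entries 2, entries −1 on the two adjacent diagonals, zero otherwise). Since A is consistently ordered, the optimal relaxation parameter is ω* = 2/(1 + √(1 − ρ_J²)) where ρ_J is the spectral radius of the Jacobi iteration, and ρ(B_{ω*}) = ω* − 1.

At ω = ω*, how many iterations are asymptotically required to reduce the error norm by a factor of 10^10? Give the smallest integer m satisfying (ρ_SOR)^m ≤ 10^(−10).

n=84: λ(B_J) = 1 − λ(A)/2 = cos(kπ/85); k=1 gives ρ_J = 0.9993171.
√(1 − cos²(π/85)) = sin(π/85) ≈ 0.0369515.
ω* = 2 / (1 + 0.0369515) = 2 / 1.0369515 ≈ 1.9287305.
[ρ_SOR] ω* − 1 = 0.9287305.
Need (0.9287305)^m ≤ 10^(−10): m ≥ 10·ln10/|ln 0.9287305| = 23.0259/0.0739367 = 311.427 ⇒ m = 312.

m = 312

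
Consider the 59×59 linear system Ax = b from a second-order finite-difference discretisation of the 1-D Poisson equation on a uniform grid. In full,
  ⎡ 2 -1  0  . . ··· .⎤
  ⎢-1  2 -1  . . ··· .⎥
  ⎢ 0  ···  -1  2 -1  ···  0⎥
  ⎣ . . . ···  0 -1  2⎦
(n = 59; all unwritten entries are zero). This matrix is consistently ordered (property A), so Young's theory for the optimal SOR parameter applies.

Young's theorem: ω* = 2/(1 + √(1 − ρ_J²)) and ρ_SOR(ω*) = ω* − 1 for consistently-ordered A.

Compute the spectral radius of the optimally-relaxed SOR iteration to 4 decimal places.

With n=59, ρ(Jacobi) = cos(π/60) = 0.9986.
1 − cos²(π/60) = sin²(π/60) ⇒ √(1−ρ_J²) = sin(π/60) = 0.05234.
ω* = 2/(1 + 0.05234) = 2/1.05234 = 1.9005.
ρ_SOR = ω* − 1 = 1.9005 − 1 = 0.9005.

ρ_SOR = 0.9005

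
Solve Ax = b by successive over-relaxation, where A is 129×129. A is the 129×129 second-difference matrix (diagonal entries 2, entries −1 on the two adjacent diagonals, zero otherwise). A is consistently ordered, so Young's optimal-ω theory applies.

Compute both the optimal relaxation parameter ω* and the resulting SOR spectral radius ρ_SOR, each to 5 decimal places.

½·tridiag(1,0,1) at n=129: λ_k = cos(kπ/130); max |λ| at k=1 ⇒ ρ_J = cos(π/130) ≈ 0.99971.
root = sin(π/130) = 0.024164  (since 1−cos² = sin²).
ω* = 2 / (1 + 0.024164) = 2 / 1.024164 ≈ 1.95281.
and ρ(B_{ω*}) = 1.95281 − 1 = 0.95281.

ω* = 1.95281, ρ_SOR = 0.95281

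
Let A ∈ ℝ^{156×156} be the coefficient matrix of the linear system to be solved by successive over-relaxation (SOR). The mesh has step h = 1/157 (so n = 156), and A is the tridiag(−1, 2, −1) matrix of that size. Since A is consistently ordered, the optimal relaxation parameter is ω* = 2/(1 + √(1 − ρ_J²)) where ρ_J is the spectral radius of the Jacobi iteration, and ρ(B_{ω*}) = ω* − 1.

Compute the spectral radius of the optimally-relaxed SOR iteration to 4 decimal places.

ρ_SOR = 0.9608

B_J for the 156×156 system has eigenvalues cos(kπ/157); ρ_J = cos(π/157) = 0.9998.
√(1−ρ_J²) = |sin(π/157)| = 0.02001
[ω*] 2 ÷ (1 + 0.02001) = 2 ÷ 1.02001 = 1.9608.
[ρ_SOR] ω* − 1 = 0.9608.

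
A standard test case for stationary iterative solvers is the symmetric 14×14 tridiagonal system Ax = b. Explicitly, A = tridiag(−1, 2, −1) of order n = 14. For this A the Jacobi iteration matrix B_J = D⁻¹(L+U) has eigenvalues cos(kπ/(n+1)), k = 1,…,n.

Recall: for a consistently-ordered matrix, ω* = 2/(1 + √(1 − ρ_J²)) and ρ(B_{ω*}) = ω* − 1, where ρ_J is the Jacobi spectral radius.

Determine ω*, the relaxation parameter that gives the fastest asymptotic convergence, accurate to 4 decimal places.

[ρ_J] n=14: ρ(B_J) = cos(π/(n+1)) = cos(π/15) = 0.9781.
root = sin(π/15) = 0.20791  (since 1−cos² = sin²).
[ω*] 2 ÷ (1 + 0.20791) = 2 ÷ 1.20791 = 1.6558.
Hence ρ(B_{ω*}) = 1.6558 − 1 = 0.6558.

ω* = 1.6558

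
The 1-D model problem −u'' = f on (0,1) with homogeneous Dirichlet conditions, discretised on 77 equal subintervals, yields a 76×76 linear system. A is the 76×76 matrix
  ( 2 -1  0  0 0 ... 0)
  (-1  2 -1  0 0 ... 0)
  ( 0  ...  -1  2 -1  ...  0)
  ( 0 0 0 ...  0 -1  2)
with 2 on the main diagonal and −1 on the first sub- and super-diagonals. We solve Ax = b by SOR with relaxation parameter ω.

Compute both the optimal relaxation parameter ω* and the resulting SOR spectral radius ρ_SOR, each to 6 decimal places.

With n=76, ρ(Jacobi) = cos(π/77) = 0.999168.
1 − cos²(π/77) = sin²(π/77) ⇒ √(1−ρ_J²) = sin(π/77) = 0.0407886.
So ω* = 2/1.0407886 = 1.921620 (Young).
and ρ(B_{ω*}) = 1.921620 − 1 = 0.921620.

ω* = 1.921620, ρ_SOR = 0.921620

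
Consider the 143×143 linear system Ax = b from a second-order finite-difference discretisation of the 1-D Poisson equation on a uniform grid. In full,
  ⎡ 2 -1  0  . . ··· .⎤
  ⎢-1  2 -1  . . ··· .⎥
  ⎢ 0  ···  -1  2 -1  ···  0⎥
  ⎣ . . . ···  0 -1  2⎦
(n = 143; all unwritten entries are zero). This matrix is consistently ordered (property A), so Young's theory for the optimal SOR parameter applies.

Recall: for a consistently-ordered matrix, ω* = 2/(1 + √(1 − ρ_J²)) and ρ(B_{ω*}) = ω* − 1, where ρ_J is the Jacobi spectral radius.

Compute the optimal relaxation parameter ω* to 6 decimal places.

ω* = 1.957302

spectrum of D⁻¹(L+U) = {cos(kπ/144) : 1≤k≤143}; ρ_J = cos(π/144) = 0.999762.
√(1−ρ_J²) = |sin(π/144)| = 0.0218149
ω* = 2/(1 + 0.0218149) = 2/1.0218149 = 1.957302.
and ρ(B_{ω*}) = 1.957302 − 1 = 0.957302.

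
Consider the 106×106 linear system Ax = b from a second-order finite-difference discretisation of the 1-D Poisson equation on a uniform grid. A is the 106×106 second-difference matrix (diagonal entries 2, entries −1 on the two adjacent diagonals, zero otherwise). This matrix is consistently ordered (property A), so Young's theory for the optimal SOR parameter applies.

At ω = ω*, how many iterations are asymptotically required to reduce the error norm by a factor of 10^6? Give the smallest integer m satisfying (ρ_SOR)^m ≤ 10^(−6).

With n=106, ρ(Jacobi) = cos(π/107) = 0.9995690.
1 − cos²(π/107) = sin²(π/107) ⇒ √(1−ρ_J²) = sin(π/107) = 0.0293565.
[ω*] 2 ÷ (1 + 0.0293565) = 2 ÷ 1.0293565 = 1.9429615.
and ρ(B_{ω*}) = 1.9429615 − 1 = 0.9429615.
Need (0.9429615)^m ≤ 10^(−6): m ≥ 6·ln10/|ln 0.9429615| = 13.8155/0.0587298 = 235.238 ⇒ m = 236.

m = 236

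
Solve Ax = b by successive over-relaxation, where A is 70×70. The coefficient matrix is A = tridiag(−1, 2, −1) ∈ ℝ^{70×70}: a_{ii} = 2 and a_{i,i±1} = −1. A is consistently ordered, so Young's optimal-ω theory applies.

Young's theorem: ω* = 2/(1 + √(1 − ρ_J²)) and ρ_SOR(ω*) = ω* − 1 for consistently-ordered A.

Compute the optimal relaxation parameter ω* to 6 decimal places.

ρ_J = max_k |cos(kπ/71)| = cos(π/71) = 0.999021
root = sin(π/71) = 0.0442333  (since 1−cos² = sin²).
ω* = 2 / (1 + 0.0442333) = 2 / 1.0442333 ≈ 1.915281.
ρ_SOR = ω* − 1 ≈ 0.915281.

ω* = 1.915281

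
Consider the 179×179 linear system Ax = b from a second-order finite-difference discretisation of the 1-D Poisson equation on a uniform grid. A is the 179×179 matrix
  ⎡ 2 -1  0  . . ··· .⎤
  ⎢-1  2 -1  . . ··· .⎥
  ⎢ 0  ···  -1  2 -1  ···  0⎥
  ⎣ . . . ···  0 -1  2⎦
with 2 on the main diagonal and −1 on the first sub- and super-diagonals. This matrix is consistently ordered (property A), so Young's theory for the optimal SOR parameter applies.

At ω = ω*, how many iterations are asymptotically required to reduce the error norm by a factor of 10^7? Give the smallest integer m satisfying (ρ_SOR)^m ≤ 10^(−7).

spectrum of D⁻¹(L+U) = {cos(kπ/180) : 1≤k≤179}; ρ_J = cos(π/180) = 0.9998477.
√(1−ρ_J²) = |sin(π/180)| = 0.0174524
ω* = 2/(1 + 0.0174524) = 2/1.0174524 = 1.9656939.
At ω = 1.9656939 every |λ(B_ω)| = ω−1, so ρ_SOR = 0.9656939.
7·ln10 = 16.1181; −ln(0.9656939) = 0.0349084; m = ⌈16.1181/0.0349084⌉ = ⌈461.726⌉ = 462.

m = 462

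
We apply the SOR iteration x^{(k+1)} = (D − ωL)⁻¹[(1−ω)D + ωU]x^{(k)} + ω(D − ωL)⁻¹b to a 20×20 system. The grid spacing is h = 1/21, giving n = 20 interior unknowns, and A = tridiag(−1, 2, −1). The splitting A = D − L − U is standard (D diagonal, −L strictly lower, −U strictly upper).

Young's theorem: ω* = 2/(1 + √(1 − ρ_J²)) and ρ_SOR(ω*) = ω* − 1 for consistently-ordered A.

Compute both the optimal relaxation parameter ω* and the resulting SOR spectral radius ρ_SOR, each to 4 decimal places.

B_J for the 20×20 system has eigenvalues cos(kπ/21); ρ_J = cos(π/21) = 0.9888.
√(1−ρ_J²) = |sin(π/21)| = 0.14904
ω* = 2/(1+0.14904) = 1.7406
and ρ(B_{ω*}) = 1.7406 − 1 = 0.7406.

ω* = 1.7406, ρ_SOR = 0.7406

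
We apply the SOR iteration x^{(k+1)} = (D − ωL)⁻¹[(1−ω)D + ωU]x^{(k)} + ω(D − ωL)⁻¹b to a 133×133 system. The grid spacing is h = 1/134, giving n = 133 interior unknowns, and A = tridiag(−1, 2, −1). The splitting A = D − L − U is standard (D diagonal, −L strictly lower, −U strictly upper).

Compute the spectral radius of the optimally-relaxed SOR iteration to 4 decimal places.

B_J for the 133×133 system has eigenvalues cos(kπ/134); ρ_J = cos(π/134) = 0.9997.
root = sin(π/134) = 0.02344  (since 1−cos² = sin²).
ω* = 2/(1+0.02344) = 1.9542
ρ_SOR = ω* − 1 ≈ 0.9542.

ρ_SOR = 0.9542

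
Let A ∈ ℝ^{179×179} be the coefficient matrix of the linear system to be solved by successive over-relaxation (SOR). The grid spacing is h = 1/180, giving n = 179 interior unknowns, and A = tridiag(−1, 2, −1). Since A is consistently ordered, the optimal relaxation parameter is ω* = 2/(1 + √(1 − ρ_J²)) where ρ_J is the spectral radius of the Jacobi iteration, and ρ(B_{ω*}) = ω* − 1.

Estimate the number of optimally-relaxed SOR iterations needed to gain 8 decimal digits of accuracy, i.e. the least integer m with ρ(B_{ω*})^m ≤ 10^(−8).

B_J for the 179×179 system has eigenvalues cos(kπ/180); ρ_J = cos(π/180) = 0.9998477.
1 − cos²(π/180) = sin²(π/180) ⇒ √(1−ρ_J²) = sin(π/180) = 0.0174524.
ω* = 2 / (1 + 0.0174524) = 2 / 1.0174524 ≈ 1.9656939.
ρ(B_{ω*}) = ω*−1 = 0.9656939
For 8 digits: m = 8·ln10 / (−ln 0.9656939) = 18.4207/0.0349084 = 527.687; round up → m = 528.

m = 528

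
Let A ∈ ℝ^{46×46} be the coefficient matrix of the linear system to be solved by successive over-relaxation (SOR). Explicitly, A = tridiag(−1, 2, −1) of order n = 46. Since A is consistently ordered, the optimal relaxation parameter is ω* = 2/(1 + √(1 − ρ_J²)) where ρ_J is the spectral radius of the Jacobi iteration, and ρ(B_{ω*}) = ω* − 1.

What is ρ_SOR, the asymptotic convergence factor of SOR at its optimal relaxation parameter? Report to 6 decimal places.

[ρ_J] n=46: ρ(B_J) = cos(π/(n+1)) = cos(π/47) = 0.997767.
root = sin(π/47) = 0.0667926  (since 1−cos² = sin²).
ω* = 2/(1+0.0667926) = 1.874779
ρ_SOR = ω* − 1 ≈ 0.874779.

ρ_SOR = 0.874779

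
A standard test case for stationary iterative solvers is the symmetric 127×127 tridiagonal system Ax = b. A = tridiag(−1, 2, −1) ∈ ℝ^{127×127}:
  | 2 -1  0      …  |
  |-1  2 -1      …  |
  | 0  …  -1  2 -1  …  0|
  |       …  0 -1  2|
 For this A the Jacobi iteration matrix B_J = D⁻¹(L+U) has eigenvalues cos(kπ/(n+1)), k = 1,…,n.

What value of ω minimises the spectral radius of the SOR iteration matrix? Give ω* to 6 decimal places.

½·tridiag(1,0,1) at n=127: λ_k = cos(kπ/128); max |λ| at k=1 ⇒ ρ_J = cos(π/128) ≈ 0.999699.
1 − cos²(π/128) = sin²(π/128) ⇒ √(1−ρ_J²) = sin(π/128) = 0.0245412.
ω* = 2/(1+0.0245412) = 1.952093
and ρ(B_{ω*}) = 1.952093 − 1 = 0.952093.

ω* = 1.952093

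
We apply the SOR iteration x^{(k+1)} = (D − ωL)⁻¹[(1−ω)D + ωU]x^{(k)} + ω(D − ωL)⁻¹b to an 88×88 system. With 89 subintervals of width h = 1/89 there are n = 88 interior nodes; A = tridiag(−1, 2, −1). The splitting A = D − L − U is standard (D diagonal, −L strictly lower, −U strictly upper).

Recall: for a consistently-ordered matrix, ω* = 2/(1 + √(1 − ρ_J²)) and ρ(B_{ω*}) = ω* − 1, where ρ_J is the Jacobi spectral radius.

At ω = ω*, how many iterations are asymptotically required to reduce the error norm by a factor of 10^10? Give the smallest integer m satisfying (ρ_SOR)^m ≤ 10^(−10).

½·tridiag(1,0,1) at n=88: λ_k = cos(kπ/89); max |λ| at k=1 ⇒ ρ_J = cos(π/89) ≈ 0.9993771.
√(1−ρ_J²) simplifies to sin(π/89) = 0.0352915.
ω* = 2/(1 + 0.0352915) = 2/1.0352915 = 1.9318231.
ρ(B_{ω*}) = ω*−1 = 0.9318231
(0.9318231)^m ≤ 10^{−10}  ⇒  m·ln(0.9318231) ≤ −10·ln10  ⇒  m ≥ 326.089  ⇒  m = 327

m = 327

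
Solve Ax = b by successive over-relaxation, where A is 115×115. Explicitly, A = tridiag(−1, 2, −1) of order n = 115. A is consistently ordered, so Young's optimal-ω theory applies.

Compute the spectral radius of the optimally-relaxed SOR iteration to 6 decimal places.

½·tridiag(1,0,1) at n=115: λ_k = cos(kπ/116); max |λ| at k=1 ⇒ ρ_J = cos(π/116) ≈ 0.999633.
root = sin(π/116) = 0.0270794  (since 1−cos² = sin²).
Then 2/(1+√(1−ρ_J²)) = 2/(1+0.0270794); ω* = 2/1.0270794 = 1.947269.
[ρ_SOR] ω* − 1 = 0.947269.

ρ_SOR = 0.947269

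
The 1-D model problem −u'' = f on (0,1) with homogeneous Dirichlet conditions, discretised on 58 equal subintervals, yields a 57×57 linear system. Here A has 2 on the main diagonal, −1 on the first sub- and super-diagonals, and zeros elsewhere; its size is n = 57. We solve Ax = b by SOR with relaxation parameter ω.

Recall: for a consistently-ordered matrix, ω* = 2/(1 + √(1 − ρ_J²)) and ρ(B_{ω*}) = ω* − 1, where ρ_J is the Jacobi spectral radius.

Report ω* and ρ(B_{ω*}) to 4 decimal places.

ρ_J = max_k |cos(kπ/58)| = cos(π/58) = 0.9985
√(1−ρ_J²) simplifies to sin(π/58) = 0.05414.
ω* = 2 / (1 + 0.05414) = 2 / 1.05414 ≈ 1.8973.
[ρ_SOR] ω* − 1 = 0.8973.

ω* = 1.8973, ρ_SOR = 0.8973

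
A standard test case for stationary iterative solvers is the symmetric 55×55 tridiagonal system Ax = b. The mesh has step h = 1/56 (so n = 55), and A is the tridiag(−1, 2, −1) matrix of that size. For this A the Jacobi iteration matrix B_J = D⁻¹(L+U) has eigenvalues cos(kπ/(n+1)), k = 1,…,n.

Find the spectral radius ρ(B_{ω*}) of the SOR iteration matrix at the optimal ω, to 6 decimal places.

B_J for the 55×55 system has eigenvalues cos(kπ/56); ρ_J = cos(π/56) = 0.998427.
√(1−ρ_J²) = |sin(π/56)| = 0.0560704
[ω*] 2 ÷ (1 + 0.0560704) = 2 ÷ 1.0560704 = 1.893813.
Hence ρ(B_{ω*}) = 1.893813 − 1 = 0.893813.

ρ_SOR = 0.893813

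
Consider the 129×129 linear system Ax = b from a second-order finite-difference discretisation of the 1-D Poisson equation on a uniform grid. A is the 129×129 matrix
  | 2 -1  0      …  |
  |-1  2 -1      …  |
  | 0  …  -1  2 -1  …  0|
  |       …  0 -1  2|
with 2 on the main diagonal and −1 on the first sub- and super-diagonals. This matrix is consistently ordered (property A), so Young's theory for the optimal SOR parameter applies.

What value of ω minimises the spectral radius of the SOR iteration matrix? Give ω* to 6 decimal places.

ω* = 1.952813

spectrum of D⁻¹(L+U) = {cos(kπ/130) : 1≤k≤129}; ρ_J = cos(π/130) = 0.999708.
root = sin(π/130) = 0.0241637  (since 1−cos² = sin²).
[ω*] 2 ÷ (1 + 0.0241637) = 2 ÷ 1.0241637 = 1.952813.
ρ_SOR = ω* − 1 = 1.952813 − 1 = 0.952813.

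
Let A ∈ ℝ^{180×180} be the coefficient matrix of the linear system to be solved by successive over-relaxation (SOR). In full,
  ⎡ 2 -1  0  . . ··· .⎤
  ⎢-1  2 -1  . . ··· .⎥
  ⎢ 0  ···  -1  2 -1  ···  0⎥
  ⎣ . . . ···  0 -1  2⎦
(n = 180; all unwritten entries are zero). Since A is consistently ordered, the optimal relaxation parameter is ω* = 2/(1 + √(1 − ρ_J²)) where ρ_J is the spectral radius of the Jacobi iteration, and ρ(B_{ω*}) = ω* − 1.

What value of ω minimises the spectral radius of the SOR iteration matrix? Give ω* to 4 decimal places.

ω* = 1.9659

½·tridiag(1,0,1) at n=180: λ_k = cos(kπ/181); max |λ| at k=1 ⇒ ρ_J = cos(π/181) ≈ 0.9998.
1 − cos²(π/181) = sin²(π/181) ⇒ √(1−ρ_J²) = sin(π/181) = 0.01736.
ω* = 2 / (1 + 0.01736) = 2 / 1.01736 ≈ 1.9659.
and ρ(B_{ω*}) = 1.9659 − 1 = 0.9659.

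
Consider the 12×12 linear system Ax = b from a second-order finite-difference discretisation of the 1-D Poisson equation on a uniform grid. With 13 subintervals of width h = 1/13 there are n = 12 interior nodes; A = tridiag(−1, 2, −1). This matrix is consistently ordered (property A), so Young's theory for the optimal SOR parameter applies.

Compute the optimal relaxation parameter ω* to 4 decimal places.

With n=12, ρ(Jacobi) = cos(π/13) = 0.9709.
1 − cos²(π/13) = sin²(π/13) ⇒ √(1−ρ_J²) = sin(π/13) = 0.23932.
ω* = 2/(1+0.23932) = 1.6138
At ω = 1.6138 every |λ(B_ω)| = ω−1, so ρ_SOR = 0.6138.

ω* = 1.6138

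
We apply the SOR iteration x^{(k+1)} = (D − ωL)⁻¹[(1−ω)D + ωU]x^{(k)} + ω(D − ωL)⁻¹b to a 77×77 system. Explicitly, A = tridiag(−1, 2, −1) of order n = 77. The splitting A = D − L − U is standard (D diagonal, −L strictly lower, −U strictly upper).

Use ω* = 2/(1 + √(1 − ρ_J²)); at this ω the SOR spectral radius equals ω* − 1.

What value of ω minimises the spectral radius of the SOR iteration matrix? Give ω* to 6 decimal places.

½·tridiag(1,0,1) at n=77: λ_k = cos(kπ/78); max |λ| at k=1 ⇒ ρ_J = cos(π/78) ≈ 0.999189.
√(1 − cos²(π/78)) = sin(π/78) ≈ 0.0402659.
So ω* = 2/1.0402659 = 1.922585 (Young).
ρ_SOR = ω* − 1 = 1.922585 − 1 = 0.922585.

ω* = 1.922585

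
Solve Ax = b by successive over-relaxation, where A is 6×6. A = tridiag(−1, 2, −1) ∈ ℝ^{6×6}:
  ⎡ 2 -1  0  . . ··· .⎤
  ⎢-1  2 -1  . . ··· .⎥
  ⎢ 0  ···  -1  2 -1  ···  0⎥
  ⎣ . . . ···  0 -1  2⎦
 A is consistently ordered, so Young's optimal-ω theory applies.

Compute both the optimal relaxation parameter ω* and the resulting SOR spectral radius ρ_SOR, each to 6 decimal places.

ω* = 1.394813, ρ_SOR = 0.394813

n=6: λ(B_J) = 1 − λ(A)/2 = cos(kπ/7); k=1 gives ρ_J = 0.900969.
√(1−ρ_J²) = |sin(π/7)| = 0.4338837
ω* = 2 / (1 + 0.4338837) = 2 / 1.4338837 ≈ 1.394813.
ρ(B_{ω*}) = ω*−1 = 0.394813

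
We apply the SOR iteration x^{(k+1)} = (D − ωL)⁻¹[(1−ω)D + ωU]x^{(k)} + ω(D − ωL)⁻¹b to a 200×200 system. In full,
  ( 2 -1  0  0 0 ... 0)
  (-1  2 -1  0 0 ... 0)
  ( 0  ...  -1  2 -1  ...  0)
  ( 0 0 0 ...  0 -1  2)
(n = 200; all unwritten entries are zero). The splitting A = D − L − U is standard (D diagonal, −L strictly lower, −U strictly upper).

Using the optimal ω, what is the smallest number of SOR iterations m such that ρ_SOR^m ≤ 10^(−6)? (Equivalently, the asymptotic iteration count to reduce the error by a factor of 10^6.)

[ρ_J] n=200: ρ(B_J) = cos(π/(n+1)) = cos(π/201) = 0.9998779.
root = sin(π/201) = 0.0156292  (since 1−cos² = sin²).
ω* = 2 / (1 + 0.0156292) = 2 / 1.0156292 ≈ 1.9692226.
Hence ρ(B_{ω*}) = 1.9692226 − 1 = 0.9692226.
For 6 digits: m = 6·ln10 / (−ln 0.9692226) = 13.8155/0.031261 = 441.940; round up → m = 442.

m = 442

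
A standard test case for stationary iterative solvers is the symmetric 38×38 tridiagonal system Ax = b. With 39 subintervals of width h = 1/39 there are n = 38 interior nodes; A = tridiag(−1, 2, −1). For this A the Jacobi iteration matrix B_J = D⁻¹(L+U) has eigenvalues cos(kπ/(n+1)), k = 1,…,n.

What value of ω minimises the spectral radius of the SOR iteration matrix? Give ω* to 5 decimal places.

ρ_J = max_k |cos(kπ/39)| = cos(π/39) = 0.99676
√(1−ρ_J²) = |sin(π/39)| = 0.080467
Then 2/(1+√(1−ρ_J²)) = 2/(1+0.080467); ω* = 2/1.080467 = 1.85105.
At ω = 1.85105 every |λ(B_ω)| = ω−1, so ρ_SOR = 0.85105.

ω* = 1.85105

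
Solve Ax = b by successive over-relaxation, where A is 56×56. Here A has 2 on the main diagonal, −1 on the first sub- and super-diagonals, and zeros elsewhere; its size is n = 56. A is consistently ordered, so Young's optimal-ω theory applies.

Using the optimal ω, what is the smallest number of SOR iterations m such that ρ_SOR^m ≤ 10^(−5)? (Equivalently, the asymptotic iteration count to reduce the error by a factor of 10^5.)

m = 105

B_J for the 56×56 system has eigenvalues cos(kπ/57); ρ_J = cos(π/57) = 0.9984815.
√(1−ρ_J²) = |sin(π/57)| = 0.0550878
So ω* = 2/1.0550878 = 1.8955768 (Young).
Hence ρ(B_{ω*}) = 1.8955768 − 1 = 0.8955768.
5·ln10 = 11.5129; −ln(0.8955768) = 0.110287; m = ⌈11.5129/0.110287⌉ = ⌈104.390⌉ = 105.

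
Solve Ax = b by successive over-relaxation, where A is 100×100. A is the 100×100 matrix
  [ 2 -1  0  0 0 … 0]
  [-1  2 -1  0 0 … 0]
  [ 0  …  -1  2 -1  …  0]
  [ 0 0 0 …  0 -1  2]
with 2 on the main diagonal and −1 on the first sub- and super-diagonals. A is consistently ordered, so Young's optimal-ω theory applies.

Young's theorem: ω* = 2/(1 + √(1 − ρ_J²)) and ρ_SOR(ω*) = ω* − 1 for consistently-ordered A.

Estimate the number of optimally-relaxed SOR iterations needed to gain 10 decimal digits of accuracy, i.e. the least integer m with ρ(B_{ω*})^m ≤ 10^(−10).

m = 371

½·tridiag(1,0,1) at n=100: λ_k = cos(kπ/101); max |λ| at k=1 ⇒ ρ_J = cos(π/101) ≈ 0.9995163.
√(1−ρ_J²) = |sin(π/101)| = 0.0310999
ω* = 2 / (1 + 0.0310999) = 2 / 1.0310999 ≈ 1.9396763.
At ω = 1.9396763 every |λ(B_ω)| = ω−1, so ρ_SOR = 0.9396763.
m ≥ 10·ln10 / (−ln 0.9396763) = 370.074; smallest integer m = 371.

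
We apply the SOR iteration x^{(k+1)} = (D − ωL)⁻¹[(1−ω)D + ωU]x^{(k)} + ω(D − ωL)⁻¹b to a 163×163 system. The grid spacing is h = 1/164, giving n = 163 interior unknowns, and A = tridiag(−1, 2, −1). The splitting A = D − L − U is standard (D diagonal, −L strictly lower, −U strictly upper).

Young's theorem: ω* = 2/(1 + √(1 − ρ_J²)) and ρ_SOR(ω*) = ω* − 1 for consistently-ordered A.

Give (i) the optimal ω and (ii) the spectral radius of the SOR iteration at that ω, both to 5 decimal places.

ρ_J = max_k |cos(kπ/164)| = cos(π/164) = 0.99982
√(1 − cos²(π/164)) = sin(π/164) ≈ 0.019155.
Then 2/(1+√(1−ρ_J²)) = 2/(1+0.019155); ω* = 2/1.019155 = 1.96241.
[ρ_SOR] ω* − 1 = 0.96241.

ω* = 1.96241, ρ_SOR = 0.96241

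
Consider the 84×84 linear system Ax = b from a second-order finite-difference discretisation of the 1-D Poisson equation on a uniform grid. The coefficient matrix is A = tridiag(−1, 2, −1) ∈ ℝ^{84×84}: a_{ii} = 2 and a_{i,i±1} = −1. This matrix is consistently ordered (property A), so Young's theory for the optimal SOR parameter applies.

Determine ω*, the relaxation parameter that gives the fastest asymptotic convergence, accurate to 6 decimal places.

n=84: λ(B_J) = 1 − λ(A)/2 = cos(kπ/85); k=1 gives ρ_J = 0.999317.
root = sin(π/85) = 0.0369515  (since 1−cos² = sin²).
[ω*] 2 ÷ (1 + 0.0369515) = 2 ÷ 1.0369515 = 1.928731.
ρ(B_{ω*}) = ω*−1 = 0.928731

ω* = 1.928731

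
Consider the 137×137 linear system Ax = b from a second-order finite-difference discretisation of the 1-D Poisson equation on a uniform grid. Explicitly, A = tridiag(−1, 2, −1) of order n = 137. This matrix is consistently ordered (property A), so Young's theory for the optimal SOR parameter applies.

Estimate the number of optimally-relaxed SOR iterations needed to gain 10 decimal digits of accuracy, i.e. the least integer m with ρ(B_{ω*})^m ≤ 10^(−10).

ρ_J = max_k |cos(kπ/138)| = cos(π/138) = 0.9997409
√(1−ρ_J²) simplifies to sin(π/138) = 0.0227632.
ω* = 2/(1+0.0227632) = 1.9554869
and ρ(B_{ω*}) = 1.9554869 − 1 = 0.9554869.
m ≥ 10·ln10 / (−ln 0.9554869) = 505.684; smallest integer m = 506.

m = 506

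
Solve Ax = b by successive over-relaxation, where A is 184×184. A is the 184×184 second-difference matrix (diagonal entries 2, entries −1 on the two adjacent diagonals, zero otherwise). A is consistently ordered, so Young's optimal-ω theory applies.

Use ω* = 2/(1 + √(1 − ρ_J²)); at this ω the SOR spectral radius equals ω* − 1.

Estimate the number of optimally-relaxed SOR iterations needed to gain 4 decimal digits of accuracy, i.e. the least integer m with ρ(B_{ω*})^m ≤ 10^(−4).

m = 272

B_J for the 184×184 system has eigenvalues cos(kπ/185); ρ_J = cos(π/185) = 0.9998558.
√(1−ρ_J²) = |sin(π/185)| = 0.0169808
ω* = 2/(1+0.0169808) = 1.9666055
Hence ρ(B_{ω*}) = 1.9666055 − 1 = 0.9666055.
Need (0.9666055)^m ≤ 10^(−4): m ≥ 4·ln10/|ln 0.9666055| = 9.21034/0.0339648 = 271.173 ⇒ m = 272.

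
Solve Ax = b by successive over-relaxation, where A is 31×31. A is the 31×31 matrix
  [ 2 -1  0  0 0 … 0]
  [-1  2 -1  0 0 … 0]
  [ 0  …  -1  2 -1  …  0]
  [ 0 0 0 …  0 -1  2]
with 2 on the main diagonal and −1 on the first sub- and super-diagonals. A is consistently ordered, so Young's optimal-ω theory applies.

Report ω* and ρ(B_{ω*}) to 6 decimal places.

With n=31, ρ(Jacobi) = cos(π/32) = 0.995185.
√(1−ρ_J²) = |sin(π/32)| = 0.0980171
Then 2/(1+√(1−ρ_J²)) = 2/(1+0.0980171); ω* = 2/1.0980171 = 1.821465.
and ρ(B_{ω*}) = 1.821465 − 1 = 0.821465.

ω* = 1.821465, ρ_SOR = 0.821465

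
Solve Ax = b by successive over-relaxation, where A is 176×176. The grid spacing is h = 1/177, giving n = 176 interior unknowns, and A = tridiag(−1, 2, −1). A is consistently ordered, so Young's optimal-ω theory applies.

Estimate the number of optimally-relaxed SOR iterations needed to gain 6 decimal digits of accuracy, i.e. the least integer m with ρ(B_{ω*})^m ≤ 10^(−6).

m = 390

B_J for the 176×176 system has eigenvalues cos(kπ/177); ρ_J = cos(π/177) = 0.9998425.
√(1−ρ_J²) simplifies to sin(π/177) = 0.0177482.
So ω* = 2/1.0177482 = 1.9651226 (Young).
and ρ(B_{ω*}) = 1.9651226 − 1 = 0.9651226.
(0.9651226)^m ≤ 10^{−6}  ⇒  m·ln(0.9651226) ≤ −6·ln10  ⇒  m ≥ 389.168  ⇒  m = 390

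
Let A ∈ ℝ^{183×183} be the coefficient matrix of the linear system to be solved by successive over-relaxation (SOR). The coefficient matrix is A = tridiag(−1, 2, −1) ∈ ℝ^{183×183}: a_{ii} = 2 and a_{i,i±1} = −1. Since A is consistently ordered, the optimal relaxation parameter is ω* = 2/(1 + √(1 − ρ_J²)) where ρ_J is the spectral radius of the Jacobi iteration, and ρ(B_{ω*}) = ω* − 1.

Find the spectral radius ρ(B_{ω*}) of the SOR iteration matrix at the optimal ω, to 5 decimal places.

ρ_SOR = 0.96643

B_J for the 183×183 system has eigenvalues cos(kπ/184); ρ_J = cos(π/184) = 0.99985.
√(1−ρ_J²) simplifies to sin(π/184) = 0.017073.
ω* = 2/(1 + 0.017073) = 2/1.017073 = 1.96643.
At ω = 1.96643 every |λ(B_ω)| = ω−1, so ρ_SOR = 0.96643.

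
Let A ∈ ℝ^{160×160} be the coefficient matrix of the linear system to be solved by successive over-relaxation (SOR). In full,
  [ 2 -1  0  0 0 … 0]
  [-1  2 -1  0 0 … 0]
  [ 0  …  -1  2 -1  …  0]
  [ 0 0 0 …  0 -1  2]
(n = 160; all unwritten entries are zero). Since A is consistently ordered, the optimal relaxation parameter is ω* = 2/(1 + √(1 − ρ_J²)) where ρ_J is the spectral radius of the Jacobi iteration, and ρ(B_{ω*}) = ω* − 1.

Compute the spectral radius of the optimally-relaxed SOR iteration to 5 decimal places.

ρ_SOR = 0.96172

B_J for the 160×160 system has eigenvalues cos(kπ/161); ρ_J = cos(π/161) = 0.99981.
√(1−ρ_J²) = |sin(π/161)| = 0.019512
[ω*] 2 ÷ (1 + 0.019512) = 2 ÷ 1.019512 = 1.96172.
At ω = 1.96172 every |λ(B_ω)| = ω−1, so ρ_SOR = 0.96172.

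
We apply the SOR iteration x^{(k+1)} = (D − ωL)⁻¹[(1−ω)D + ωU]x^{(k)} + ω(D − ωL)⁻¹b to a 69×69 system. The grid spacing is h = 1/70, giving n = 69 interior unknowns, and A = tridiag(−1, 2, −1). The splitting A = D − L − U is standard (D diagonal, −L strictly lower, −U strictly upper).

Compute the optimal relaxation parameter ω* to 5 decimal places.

spectrum of D⁻¹(L+U) = {cos(kπ/70) : 1≤k≤69}; ρ_J = cos(π/70) = 0.99899.
√(1−ρ_J²) = |sin(π/70)| = 0.044865
Then 2/(1+√(1−ρ_J²)) = 2/(1+0.044865); ω* = 2/1.044865 = 1.91412.
[ρ_SOR] ω* − 1 = 0.91412.

ω* = 1.91412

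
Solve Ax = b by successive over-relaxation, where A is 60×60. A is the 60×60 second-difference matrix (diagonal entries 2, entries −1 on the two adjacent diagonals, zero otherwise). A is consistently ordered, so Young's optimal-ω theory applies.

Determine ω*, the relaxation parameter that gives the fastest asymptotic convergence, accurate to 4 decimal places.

ω* = 1.9021

½·tridiag(1,0,1) at n=60: λ_k = cos(kπ/61); max |λ| at k=1 ⇒ ρ_J = cos(π/61) ≈ 0.9987.
√(1 − cos²(π/61)) = sin(π/61) ≈ 0.05148.
ω* = 2 / (1 + 0.05148) = 2 / 1.05148 ≈ 1.9021.
and ρ(B_{ω*}) = 1.9021 − 1 = 0.9021.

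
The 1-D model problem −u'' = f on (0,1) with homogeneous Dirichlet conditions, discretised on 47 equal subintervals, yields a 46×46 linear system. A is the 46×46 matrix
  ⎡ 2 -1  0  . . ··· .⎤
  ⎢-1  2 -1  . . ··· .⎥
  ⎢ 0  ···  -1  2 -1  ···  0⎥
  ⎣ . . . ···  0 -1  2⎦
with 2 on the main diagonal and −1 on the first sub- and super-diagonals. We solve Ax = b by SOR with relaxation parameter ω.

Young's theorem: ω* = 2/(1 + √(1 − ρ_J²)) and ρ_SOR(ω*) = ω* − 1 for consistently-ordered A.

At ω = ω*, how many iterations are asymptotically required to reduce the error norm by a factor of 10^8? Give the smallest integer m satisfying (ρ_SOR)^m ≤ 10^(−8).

n=46: λ(B_J) = 1 − λ(A)/2 = cos(kπ/47); k=1 gives ρ_J = 0.9977669.
√(1−ρ_J²) simplifies to sin(π/47) = 0.0667926.
So ω* = 2/1.0667926 = 1.8747787 (Young).
and ρ(B_{ω*}) = 1.8747787 − 1 = 0.8747787.
(0.8747787)^m ≤ 10^{−8}  ⇒  m·ln(0.8747787) ≤ −8·ln10  ⇒  m ≥ 137.690  ⇒  m = 138

m = 138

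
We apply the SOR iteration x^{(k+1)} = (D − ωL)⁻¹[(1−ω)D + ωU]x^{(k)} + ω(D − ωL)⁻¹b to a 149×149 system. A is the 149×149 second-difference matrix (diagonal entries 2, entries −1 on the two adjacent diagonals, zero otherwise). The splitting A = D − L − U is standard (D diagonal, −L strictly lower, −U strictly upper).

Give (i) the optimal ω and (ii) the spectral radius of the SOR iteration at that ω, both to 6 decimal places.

n=149: λ(B_J) = 1 − λ(A)/2 = cos(kπ/150); k=1 gives ρ_J = 0.999781.
root = sin(π/150) = 0.0209424  (since 1−cos² = sin²).
Young: ω* = 2/(1+√(1−ρ_J²)) = 2/(1+0.0209424) = 2/1.0209424 = 1.958974.
[ρ_SOR] ω* − 1 = 0.958974.

ω* = 1.958974, ρ_SOR = 0.958974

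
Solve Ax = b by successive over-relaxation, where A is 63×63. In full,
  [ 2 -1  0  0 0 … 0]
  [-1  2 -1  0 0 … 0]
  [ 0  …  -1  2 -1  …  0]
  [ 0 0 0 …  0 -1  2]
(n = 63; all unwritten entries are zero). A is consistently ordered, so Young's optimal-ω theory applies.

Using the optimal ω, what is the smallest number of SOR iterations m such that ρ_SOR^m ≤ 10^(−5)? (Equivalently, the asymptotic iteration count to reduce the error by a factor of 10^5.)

B_J for the 63×63 system has eigenvalues cos(kπ/64); ρ_J = cos(π/64) = 0.9987955.
√(1−ρ_J²) simplifies to sin(π/64) = 0.0490677.
ω* = 2/(1+0.0490677) = 1.9064547
ρ_SOR = ω* − 1 ≈ 0.9064547.
ρ_SOR^m ≤ 10^(−5) ⇔ m ≥ 5·ln10/(−ln 0.9064547) = 11.5129/0.0982142 = 117.222; m = ⌈117.222⌉ = 118.

m = 118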